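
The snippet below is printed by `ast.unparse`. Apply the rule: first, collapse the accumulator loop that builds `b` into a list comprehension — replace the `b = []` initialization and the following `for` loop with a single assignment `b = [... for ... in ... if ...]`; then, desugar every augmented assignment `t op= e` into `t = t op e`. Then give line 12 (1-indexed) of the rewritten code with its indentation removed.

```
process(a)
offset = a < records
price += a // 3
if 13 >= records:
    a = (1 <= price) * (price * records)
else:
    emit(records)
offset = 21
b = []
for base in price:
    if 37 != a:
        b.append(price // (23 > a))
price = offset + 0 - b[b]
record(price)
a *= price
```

a = a * price

Transformed code:
process(a)
offset = a < records
price = price + a // 3
if 13 >= records:
    a = (1 <= price) * (price * records)
else:
    emit(records)
offset = 21
b = [price // (23 > a) for base in price if 37 != a]
price = offset + 0 - b[b]
record(price)
a = a * price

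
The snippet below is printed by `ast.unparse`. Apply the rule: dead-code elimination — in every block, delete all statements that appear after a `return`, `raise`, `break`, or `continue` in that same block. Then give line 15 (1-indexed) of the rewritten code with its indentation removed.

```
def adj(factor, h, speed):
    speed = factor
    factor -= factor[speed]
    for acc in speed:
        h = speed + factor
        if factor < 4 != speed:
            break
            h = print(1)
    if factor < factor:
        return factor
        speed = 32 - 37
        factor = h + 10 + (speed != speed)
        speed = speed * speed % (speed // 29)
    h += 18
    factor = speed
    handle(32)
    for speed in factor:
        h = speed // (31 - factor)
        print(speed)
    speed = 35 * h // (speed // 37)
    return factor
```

print(speed)

Transformed code:
def adj(factor, h, speed):
    speed = factor
    factor -= factor[speed]
    for acc in speed:
        h = speed + factor
        if factor < 4 != speed:
            break
    if factor < factor:
        return factor
    h += 18
    factor = speed
    handle(32)
    for speed in factor:
        h = speed // (31 - factor)
        print(speed)
    speed = 35 * h // (speed // 37)
    return factor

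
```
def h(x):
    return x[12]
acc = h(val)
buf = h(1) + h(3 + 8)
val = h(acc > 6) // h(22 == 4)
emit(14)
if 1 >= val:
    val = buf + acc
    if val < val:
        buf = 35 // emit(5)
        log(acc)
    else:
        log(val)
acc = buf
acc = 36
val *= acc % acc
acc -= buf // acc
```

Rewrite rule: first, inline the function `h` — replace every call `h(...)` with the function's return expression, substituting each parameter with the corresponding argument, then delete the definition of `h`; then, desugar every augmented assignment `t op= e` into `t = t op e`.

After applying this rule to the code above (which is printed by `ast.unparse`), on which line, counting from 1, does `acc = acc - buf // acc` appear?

15

Transformed code:
acc = val[12]
buf = 1[12] + (3 + 8)[12]
val = (acc > 6)[12] // (22 == 4)[12]
emit(14)
if 1 >= val:
    val = buf + acc
    if val < val:
        buf = 35 // emit(5)
        log(acc)
    else:
        log(val)
acc = buf
acc = 36
val = val * (acc % acc)
acc = acc - buf // acc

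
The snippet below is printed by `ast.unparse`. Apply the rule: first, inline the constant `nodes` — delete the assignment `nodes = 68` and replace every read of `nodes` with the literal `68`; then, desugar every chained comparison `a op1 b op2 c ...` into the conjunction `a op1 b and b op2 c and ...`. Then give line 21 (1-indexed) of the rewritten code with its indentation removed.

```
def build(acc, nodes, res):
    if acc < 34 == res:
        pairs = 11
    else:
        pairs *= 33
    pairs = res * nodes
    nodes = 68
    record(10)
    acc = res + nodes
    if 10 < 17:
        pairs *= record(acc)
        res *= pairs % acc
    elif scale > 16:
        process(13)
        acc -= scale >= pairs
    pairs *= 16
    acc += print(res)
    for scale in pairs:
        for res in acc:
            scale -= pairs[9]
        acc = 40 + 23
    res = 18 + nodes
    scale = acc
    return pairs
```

Transformed code:
def build(acc, nodes, res):
    if acc < 34 and 34 == res:
        pairs = 11
    else:
        pairs *= 33
    pairs = res * 68
    record(10)
    acc = res + 68
    if 10 < 17:
        pairs *= record(acc)
        res *= pairs % acc
    elif scale > 16:
        process(13)
        acc -= scale >= pairs
    pairs *= 16
    acc += print(res)
    for scale in pairs:
        for res in acc:
            scale -= pairs[9]
        acc = 40 + 23
    res = 18 + 68
    scale = acc
    return pairs

res = 18 + 68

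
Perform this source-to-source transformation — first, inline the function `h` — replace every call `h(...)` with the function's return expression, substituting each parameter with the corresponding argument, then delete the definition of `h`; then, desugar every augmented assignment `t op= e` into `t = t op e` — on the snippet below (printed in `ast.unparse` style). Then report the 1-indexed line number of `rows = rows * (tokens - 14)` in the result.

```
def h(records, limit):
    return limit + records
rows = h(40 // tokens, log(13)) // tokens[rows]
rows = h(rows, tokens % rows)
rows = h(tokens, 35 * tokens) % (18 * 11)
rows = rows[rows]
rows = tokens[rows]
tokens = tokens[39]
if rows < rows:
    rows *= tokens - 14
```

8

Transformed code:
rows = (log(13) + 40 // tokens) // tokens[rows]
rows = tokens % rows + rows
rows = (35 * tokens + tokens) % (18 * 11)
rows = rows[rows]
rows = tokens[rows]
tokens = tokens[39]
if rows < rows:
    rows = rows * (tokens - 14)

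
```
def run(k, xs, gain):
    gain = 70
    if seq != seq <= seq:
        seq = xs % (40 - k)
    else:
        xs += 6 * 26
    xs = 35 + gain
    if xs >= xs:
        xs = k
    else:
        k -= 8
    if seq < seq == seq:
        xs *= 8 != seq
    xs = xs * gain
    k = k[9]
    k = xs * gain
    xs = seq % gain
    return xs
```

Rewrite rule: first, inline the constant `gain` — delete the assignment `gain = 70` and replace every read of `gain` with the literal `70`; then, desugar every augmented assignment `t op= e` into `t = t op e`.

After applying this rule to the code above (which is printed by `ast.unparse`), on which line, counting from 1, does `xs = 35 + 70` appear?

Transformed code:
def run(k, xs, gain):
    if seq != seq <= seq:
        seq = xs % (40 - k)
    else:
        xs = xs + 6 * 26
    xs = 35 + 70
    if xs >= xs:
        xs = k
    else:
        k = k - 8
    if seq < seq == seq:
        xs = xs * (8 != seq)
    xs = xs * 70
    k = k[9]
    k = xs * 70
    xs = seq % 70
    return xs

6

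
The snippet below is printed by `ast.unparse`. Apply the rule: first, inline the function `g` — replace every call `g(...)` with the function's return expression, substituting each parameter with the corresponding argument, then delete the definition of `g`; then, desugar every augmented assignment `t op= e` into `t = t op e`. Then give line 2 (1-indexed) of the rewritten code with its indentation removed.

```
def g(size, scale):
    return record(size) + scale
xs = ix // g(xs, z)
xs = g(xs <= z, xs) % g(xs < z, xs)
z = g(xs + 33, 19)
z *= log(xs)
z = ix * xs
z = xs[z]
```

xs = (record(xs <= z) + xs) % (record(xs < z) + xs)

Transformed code:
xs = ix // (record(xs) + z)
xs = (record(xs <= z) + xs) % (record(xs < z) + xs)
z = record(xs + 33) + 19
z = z * log(xs)
z = ix * xs
z = xs[z]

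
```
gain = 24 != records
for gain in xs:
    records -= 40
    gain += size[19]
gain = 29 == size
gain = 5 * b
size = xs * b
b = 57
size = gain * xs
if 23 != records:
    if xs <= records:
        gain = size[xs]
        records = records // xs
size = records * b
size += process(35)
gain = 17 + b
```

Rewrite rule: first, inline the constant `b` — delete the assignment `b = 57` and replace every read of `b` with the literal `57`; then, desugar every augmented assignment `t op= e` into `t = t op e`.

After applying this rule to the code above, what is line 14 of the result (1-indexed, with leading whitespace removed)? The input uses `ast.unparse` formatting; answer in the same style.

Transformed code:
gain = 24 != records
for gain in xs:
    records = records - 40
    gain = gain + size[19]
gain = 29 == size
gain = 5 * 57
size = xs * 57
size = gain * xs
if 23 != records:
    if xs <= records:
        gain = size[xs]
        records = records // xs
size = records * 57
size = size + process(35)
gain = 17 + 57

size = size + process(35)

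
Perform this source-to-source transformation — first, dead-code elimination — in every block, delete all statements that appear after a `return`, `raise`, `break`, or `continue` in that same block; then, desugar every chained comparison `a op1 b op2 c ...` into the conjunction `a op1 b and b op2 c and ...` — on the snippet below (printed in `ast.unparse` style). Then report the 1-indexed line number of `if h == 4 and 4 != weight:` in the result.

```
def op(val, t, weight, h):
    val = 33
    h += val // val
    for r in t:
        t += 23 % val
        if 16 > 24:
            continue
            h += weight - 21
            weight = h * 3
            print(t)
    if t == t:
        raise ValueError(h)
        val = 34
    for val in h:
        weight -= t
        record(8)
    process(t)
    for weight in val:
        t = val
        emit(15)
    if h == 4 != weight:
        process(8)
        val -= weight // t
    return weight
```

Transformed code:
def op(val, t, weight, h):
    val = 33
    h += val // val
    for r in t:
        t += 23 % val
        if 16 > 24:
            continue
    if t == t:
        raise ValueError(h)
    for val in h:
        weight -= t
        record(8)
    process(t)
    for weight in val:
        t = val
        emit(15)
    if h == 4 and 4 != weight:
        process(8)
        val -= weight // t
    return weight

17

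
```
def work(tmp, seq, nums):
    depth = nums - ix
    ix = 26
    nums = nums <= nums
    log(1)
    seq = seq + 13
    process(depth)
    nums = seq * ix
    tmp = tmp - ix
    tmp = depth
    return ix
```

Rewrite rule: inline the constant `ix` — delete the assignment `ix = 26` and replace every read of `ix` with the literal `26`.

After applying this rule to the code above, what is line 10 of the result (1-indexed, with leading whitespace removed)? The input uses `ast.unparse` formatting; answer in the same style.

Transformed code:
def work(tmp, seq, nums):
    depth = nums - 26
    nums = nums <= nums
    log(1)
    seq = seq + 13
    process(depth)
    nums = seq * 26
    tmp = tmp - 26
    tmp = depth
    return 26

return 26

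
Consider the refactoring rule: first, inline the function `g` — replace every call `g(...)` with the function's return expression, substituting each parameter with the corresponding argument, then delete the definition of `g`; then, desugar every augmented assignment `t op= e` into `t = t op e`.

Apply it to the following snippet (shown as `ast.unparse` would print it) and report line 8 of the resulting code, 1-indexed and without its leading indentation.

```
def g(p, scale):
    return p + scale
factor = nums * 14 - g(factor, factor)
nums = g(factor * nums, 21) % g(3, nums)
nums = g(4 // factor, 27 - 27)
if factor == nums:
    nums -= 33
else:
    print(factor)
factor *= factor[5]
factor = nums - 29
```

factor = factor * factor[5]

Transformed code:
factor = nums * 14 - (factor + factor)
nums = (factor * nums + 21) % (3 + nums)
nums = 4 // factor + (27 - 27)
if factor == nums:
    nums = nums - 33
else:
    print(factor)
factor = factor * factor[5]
factor = nums - 29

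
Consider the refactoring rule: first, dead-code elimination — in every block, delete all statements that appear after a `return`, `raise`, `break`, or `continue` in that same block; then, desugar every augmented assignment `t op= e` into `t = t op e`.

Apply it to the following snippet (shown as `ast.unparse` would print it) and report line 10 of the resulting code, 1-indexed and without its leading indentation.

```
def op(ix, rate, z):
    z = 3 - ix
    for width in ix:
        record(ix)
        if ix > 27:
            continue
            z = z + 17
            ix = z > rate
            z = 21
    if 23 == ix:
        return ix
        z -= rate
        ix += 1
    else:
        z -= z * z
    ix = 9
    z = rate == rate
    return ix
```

z = z - z * z

Transformed code:
def op(ix, rate, z):
    z = 3 - ix
    for width in ix:
        record(ix)
        if ix > 27:
            continue
    if 23 == ix:
        return ix
    else:
        z = z - z * z
    ix = 9
    z = rate == rate
    return ix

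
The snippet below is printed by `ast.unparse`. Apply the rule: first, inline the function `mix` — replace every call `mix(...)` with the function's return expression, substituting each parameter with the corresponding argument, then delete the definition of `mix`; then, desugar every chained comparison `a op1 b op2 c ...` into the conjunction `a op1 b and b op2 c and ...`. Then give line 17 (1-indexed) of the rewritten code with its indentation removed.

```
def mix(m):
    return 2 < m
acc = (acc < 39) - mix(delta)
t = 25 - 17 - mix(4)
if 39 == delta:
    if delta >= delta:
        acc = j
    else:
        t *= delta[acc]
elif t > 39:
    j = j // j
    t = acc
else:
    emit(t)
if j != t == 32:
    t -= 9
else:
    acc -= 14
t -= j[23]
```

Transformed code:
acc = (acc < 39) - (2 < delta)
t = 25 - 17 - (2 < 4)
if 39 == delta:
    if delta >= delta:
        acc = j
    else:
        t *= delta[acc]
elif t > 39:
    j = j // j
    t = acc
else:
    emit(t)
if j != t and t == 32:
    t -= 9
else:
    acc -= 14
t -= j[23]

t -= j[23]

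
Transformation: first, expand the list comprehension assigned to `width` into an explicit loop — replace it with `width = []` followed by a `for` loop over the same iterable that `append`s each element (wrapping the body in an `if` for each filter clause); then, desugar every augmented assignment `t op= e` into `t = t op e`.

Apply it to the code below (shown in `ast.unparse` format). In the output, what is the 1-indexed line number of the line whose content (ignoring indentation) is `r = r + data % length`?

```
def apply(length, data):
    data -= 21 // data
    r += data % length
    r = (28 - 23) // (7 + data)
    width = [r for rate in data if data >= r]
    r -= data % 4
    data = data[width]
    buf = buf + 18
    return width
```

Transformed code:
def apply(length, data):
    data = data - 21 // data
    r = r + data % length
    r = (28 - 23) // (7 + data)
    width = []
    for rate in data:
        if data >= r:
            width.append(r)
    r = r - data % 4
    data = data[width]
    buf = buf + 18
    return width

3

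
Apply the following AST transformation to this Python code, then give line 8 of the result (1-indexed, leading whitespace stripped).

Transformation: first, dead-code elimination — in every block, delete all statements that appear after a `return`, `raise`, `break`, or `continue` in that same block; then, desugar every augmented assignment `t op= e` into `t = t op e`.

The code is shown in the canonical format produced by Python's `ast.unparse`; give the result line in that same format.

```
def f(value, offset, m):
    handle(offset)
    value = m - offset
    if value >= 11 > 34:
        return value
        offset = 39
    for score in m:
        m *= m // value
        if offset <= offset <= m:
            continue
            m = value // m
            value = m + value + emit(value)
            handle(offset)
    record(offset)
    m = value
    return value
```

if offset <= offset <= m:

Transformed code:
def f(value, offset, m):
    handle(offset)
    value = m - offset
    if value >= 11 > 34:
        return value
    for score in m:
        m = m * (m // value)
        if offset <= offset <= m:
            continue
    record(offset)
    m = value
    return value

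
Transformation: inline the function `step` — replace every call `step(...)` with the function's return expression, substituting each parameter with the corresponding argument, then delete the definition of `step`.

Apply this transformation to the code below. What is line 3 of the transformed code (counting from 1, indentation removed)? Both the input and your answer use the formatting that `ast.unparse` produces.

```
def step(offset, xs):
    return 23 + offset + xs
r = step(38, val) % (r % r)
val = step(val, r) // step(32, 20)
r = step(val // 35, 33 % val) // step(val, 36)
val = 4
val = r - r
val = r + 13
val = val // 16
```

Transformed code:
r = (23 + 38 + val) % (r % r)
val = (23 + val + r) // (23 + 32 + 20)
r = (23 + val // 35 + 33 % val) // (23 + val + 36)
val = 4
val = r - r
val = r + 13
val = val // 16

r = (23 + val // 35 + 33 % val) // (23 + val + 36)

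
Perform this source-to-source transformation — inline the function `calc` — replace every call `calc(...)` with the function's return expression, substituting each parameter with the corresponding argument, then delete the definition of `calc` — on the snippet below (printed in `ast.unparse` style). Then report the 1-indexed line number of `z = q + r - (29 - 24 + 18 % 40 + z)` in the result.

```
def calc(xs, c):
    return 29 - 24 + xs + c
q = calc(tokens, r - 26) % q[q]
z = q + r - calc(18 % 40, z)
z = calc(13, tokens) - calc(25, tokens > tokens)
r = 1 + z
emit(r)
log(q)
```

Transformed code:
q = (29 - 24 + tokens + (r - 26)) % q[q]
z = q + r - (29 - 24 + 18 % 40 + z)
z = 29 - 24 + 13 + tokens - (29 - 24 + 25 + (tokens > tokens))
r = 1 + z
emit(r)
log(q)

2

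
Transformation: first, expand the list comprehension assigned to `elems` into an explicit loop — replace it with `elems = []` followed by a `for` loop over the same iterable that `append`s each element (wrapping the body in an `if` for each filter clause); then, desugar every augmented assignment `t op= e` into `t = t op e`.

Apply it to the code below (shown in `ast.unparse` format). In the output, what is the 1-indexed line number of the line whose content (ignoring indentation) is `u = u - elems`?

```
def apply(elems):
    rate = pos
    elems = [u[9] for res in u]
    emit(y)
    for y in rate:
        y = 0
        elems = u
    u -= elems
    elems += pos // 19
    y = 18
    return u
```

Transformed code:
def apply(elems):
    rate = pos
    elems = []
    for res in u:
        elems.append(u[9])
    emit(y)
    for y in rate:
        y = 0
        elems = u
    u = u - elems
    elems = elems + pos // 19
    y = 18
    return u

10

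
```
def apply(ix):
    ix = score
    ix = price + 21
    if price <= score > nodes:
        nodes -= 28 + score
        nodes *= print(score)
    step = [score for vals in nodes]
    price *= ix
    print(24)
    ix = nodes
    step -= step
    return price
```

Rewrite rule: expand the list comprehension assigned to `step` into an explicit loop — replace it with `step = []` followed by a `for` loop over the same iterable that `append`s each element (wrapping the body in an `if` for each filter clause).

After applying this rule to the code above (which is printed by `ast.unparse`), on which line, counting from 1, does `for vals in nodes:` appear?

8

Transformed code:
def apply(ix):
    ix = score
    ix = price + 21
    if price <= score > nodes:
        nodes -= 28 + score
        nodes *= print(score)
    step = []
    for vals in nodes:
        step.append(score)
    price *= ix
    print(24)
    ix = nodes
    step -= step
    return price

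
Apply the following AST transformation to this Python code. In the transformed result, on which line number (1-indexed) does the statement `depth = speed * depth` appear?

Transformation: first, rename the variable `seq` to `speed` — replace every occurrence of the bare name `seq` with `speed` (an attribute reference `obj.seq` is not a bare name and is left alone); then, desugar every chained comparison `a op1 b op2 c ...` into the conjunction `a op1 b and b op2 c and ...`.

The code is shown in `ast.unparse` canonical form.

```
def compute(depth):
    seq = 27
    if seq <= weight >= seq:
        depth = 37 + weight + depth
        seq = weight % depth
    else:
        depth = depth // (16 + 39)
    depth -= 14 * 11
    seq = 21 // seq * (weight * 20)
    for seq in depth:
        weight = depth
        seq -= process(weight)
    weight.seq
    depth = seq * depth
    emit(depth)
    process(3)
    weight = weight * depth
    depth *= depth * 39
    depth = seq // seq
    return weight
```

Transformed code:
def compute(depth):
    speed = 27
    if speed <= weight and weight >= speed:
        depth = 37 + weight + depth
        speed = weight % depth
    else:
        depth = depth // (16 + 39)
    depth -= 14 * 11
    speed = 21 // speed * (weight * 20)
    for speed in depth:
        weight = depth
        speed -= process(weight)
    weight.seq
    depth = speed * depth
    emit(depth)
    process(3)
    weight = weight * depth
    depth *= depth * 39
    depth = speed // speed
    return weight

14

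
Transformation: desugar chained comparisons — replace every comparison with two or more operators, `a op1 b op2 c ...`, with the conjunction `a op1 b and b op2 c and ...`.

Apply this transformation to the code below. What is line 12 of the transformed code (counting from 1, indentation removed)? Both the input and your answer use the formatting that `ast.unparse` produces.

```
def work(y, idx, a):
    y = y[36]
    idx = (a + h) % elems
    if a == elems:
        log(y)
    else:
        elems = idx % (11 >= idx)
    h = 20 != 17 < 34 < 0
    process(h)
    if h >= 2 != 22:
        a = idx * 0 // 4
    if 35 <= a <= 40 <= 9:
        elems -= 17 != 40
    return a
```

Transformed code:
def work(y, idx, a):
    y = y[36]
    idx = (a + h) % elems
    if a == elems:
        log(y)
    else:
        elems = idx % (11 >= idx)
    h = 20 != 17 and 17 < 34 and (34 < 0)
    process(h)
    if h >= 2 and 2 != 22:
        a = idx * 0 // 4
    if 35 <= a and a <= 40 and (40 <= 9):
        elems -= 17 != 40
    return a

if 35 <= a and a <= 40 and (40 <= 9):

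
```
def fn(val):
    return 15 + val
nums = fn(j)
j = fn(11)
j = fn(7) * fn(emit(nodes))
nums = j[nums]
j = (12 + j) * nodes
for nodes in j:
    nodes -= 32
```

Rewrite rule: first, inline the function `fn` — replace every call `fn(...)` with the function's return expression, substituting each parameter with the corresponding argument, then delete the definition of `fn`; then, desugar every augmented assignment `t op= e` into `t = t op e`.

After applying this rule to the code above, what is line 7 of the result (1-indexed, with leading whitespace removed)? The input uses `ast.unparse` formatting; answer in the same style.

nodes = nodes - 32

Transformed code:
nums = 15 + j
j = 15 + 11
j = (15 + 7) * (15 + emit(nodes))
nums = j[nums]
j = (12 + j) * nodes
for nodes in j:
    nodes = nodes - 32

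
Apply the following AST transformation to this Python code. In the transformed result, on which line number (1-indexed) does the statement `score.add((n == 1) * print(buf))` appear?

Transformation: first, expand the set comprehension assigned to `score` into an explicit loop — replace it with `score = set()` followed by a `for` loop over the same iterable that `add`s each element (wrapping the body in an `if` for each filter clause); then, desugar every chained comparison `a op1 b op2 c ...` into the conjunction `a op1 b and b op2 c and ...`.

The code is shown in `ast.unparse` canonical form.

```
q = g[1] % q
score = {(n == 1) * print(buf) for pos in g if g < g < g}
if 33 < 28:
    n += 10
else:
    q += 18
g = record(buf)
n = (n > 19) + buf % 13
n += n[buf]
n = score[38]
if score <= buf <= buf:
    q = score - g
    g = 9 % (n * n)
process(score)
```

Transformed code:
q = g[1] % q
score = set()
for pos in g:
    if g < g and g < g:
        score.add((n == 1) * print(buf))
if 33 < 28:
    n += 10
else:
    q += 18
g = record(buf)
n = (n > 19) + buf % 13
n += n[buf]
n = score[38]
if score <= buf and buf <= buf:
    q = score - g
    g = 9 % (n * n)
process(score)

5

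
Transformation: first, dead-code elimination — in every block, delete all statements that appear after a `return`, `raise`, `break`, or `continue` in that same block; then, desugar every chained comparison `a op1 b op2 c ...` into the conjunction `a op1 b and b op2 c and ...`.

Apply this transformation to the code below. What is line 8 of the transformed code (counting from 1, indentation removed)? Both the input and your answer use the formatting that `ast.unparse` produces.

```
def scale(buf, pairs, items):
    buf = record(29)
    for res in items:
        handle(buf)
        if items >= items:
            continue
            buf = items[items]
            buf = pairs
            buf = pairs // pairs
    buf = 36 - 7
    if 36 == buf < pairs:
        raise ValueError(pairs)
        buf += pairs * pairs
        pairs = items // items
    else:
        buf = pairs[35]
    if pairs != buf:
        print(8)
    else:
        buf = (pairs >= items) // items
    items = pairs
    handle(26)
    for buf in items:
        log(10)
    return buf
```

if 36 == buf and buf < pairs:

Transformed code:
def scale(buf, pairs, items):
    buf = record(29)
    for res in items:
        handle(buf)
        if items >= items:
            continue
    buf = 36 - 7
    if 36 == buf and buf < pairs:
        raise ValueError(pairs)
    else:
        buf = pairs[35]
    if pairs != buf:
        print(8)
    else:
        buf = (pairs >= items) // items
    items = pairs
    handle(26)
    for buf in items:
        log(10)
    return buf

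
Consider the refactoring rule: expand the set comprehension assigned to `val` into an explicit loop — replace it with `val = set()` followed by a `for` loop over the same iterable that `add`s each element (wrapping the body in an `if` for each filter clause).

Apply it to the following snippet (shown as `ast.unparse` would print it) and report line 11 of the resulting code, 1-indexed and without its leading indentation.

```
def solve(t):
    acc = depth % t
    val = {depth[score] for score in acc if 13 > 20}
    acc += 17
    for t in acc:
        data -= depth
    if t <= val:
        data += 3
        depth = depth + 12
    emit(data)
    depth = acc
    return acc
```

Transformed code:
def solve(t):
    acc = depth % t
    val = set()
    for score in acc:
        if 13 > 20:
            val.add(depth[score])
    acc += 17
    for t in acc:
        data -= depth
    if t <= val:
        data += 3
        depth = depth + 12
    emit(data)
    depth = acc
    return acc

data += 3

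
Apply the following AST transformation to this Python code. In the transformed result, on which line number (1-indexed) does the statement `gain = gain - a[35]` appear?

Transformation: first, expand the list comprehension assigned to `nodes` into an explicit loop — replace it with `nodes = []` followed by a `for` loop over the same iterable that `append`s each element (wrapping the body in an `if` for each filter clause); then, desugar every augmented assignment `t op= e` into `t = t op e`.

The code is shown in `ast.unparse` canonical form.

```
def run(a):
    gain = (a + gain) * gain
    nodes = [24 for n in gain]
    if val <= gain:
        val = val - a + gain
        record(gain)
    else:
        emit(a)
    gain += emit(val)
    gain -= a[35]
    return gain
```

Transformed code:
def run(a):
    gain = (a + gain) * gain
    nodes = []
    for n in gain:
        nodes.append(24)
    if val <= gain:
        val = val - a + gain
        record(gain)
    else:
        emit(a)
    gain = gain + emit(val)
    gain = gain - a[35]
    return gain

12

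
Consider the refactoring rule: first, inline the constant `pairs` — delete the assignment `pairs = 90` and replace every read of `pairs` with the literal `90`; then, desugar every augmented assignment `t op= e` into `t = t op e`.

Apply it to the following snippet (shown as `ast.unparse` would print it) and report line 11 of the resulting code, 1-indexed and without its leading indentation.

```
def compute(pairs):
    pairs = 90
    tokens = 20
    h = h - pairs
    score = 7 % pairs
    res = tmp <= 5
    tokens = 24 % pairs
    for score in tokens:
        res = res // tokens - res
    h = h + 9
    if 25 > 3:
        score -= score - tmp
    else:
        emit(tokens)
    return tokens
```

score = score - (score - tmp)

Transformed code:
def compute(pairs):
    tokens = 20
    h = h - 90
    score = 7 % 90
    res = tmp <= 5
    tokens = 24 % 90
    for score in tokens:
        res = res // tokens - res
    h = h + 9
    if 25 > 3:
        score = score - (score - tmp)
    else:
        emit(tokens)
    return tokens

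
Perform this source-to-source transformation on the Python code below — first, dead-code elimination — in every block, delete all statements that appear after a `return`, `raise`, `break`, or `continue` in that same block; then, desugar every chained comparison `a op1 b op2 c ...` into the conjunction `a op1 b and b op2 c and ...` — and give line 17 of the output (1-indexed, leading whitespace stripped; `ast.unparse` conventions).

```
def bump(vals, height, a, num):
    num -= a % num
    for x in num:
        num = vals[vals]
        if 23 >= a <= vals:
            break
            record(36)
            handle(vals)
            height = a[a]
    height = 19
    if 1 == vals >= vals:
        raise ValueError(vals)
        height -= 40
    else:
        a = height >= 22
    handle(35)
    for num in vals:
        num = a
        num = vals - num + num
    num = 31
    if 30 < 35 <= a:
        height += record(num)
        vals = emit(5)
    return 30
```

Transformed code:
def bump(vals, height, a, num):
    num -= a % num
    for x in num:
        num = vals[vals]
        if 23 >= a and a <= vals:
            break
    height = 19
    if 1 == vals and vals >= vals:
        raise ValueError(vals)
    else:
        a = height >= 22
    handle(35)
    for num in vals:
        num = a
        num = vals - num + num
    num = 31
    if 30 < 35 and 35 <= a:
        height += record(num)
        vals = emit(5)
    return 30

if 30 < 35 and 35 <= a:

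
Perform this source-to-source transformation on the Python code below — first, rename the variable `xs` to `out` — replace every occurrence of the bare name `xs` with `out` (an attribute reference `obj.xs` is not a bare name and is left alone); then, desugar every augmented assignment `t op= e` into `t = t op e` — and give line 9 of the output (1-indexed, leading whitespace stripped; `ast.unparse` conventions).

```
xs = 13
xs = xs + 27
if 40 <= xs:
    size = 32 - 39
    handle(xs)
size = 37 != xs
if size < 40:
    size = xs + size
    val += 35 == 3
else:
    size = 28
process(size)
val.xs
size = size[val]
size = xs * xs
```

val = val + (35 == 3)

Transformed code:
out = 13
out = out + 27
if 40 <= out:
    size = 32 - 39
    handle(out)
size = 37 != out
if size < 40:
    size = out + size
    val = val + (35 == 3)
else:
    size = 28
process(size)
val.xs
size = size[val]
size = out * out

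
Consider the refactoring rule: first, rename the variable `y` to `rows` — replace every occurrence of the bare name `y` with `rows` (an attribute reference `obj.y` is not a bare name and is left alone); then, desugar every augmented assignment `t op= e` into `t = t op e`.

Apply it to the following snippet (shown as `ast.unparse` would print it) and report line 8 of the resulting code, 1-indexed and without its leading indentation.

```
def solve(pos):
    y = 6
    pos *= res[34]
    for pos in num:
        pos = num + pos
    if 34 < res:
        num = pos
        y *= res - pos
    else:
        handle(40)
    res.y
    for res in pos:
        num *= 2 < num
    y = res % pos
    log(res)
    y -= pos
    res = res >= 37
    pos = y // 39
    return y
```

rows = rows * (res - pos)

Transformed code:
def solve(pos):
    rows = 6
    pos = pos * res[34]
    for pos in num:
        pos = num + pos
    if 34 < res:
        num = pos
        rows = rows * (res - pos)
    else:
        handle(40)
    res.y
    for res in pos:
        num = num * (2 < num)
    rows = res % pos
    log(res)
    rows = rows - pos
    res = res >= 37
    pos = rows // 39
    return rows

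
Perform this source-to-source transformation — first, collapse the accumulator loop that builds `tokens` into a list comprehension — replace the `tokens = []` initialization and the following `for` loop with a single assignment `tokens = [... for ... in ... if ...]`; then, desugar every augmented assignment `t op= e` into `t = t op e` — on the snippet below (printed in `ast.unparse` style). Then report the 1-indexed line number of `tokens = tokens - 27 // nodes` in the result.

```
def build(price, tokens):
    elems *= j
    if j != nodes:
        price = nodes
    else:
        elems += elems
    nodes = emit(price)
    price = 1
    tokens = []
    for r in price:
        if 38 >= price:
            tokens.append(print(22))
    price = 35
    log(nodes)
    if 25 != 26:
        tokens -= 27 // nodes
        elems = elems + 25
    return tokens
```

Transformed code:
def build(price, tokens):
    elems = elems * j
    if j != nodes:
        price = nodes
    else:
        elems = elems + elems
    nodes = emit(price)
    price = 1
    tokens = [print(22) for r in price if 38 >= price]
    price = 35
    log(nodes)
    if 25 != 26:
        tokens = tokens - 27 // nodes
        elems = elems + 25
    return tokens

13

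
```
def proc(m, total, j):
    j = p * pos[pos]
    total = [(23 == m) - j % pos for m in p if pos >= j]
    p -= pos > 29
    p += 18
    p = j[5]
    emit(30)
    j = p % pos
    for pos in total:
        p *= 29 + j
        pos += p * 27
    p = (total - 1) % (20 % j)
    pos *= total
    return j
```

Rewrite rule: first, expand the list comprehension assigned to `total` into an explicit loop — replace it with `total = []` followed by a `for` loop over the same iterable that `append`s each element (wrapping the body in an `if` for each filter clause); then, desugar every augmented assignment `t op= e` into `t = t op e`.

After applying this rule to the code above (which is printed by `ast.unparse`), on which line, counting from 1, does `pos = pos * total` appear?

Transformed code:
def proc(m, total, j):
    j = p * pos[pos]
    total = []
    for m in p:
        if pos >= j:
            total.append((23 == m) - j % pos)
    p = p - (pos > 29)
    p = p + 18
    p = j[5]
    emit(30)
    j = p % pos
    for pos in total:
        p = p * (29 + j)
        pos = pos + p * 27
    p = (total - 1) % (20 % j)
    pos = pos * total
    return j

16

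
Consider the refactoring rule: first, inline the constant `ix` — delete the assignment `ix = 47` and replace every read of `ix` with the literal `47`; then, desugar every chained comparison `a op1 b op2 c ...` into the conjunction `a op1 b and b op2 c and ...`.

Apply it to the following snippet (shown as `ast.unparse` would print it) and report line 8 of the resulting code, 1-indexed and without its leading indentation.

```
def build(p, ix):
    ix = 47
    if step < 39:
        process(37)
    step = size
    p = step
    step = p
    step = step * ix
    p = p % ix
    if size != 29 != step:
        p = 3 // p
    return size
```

p = p % 47

Transformed code:
def build(p, ix):
    if step < 39:
        process(37)
    step = size
    p = step
    step = p
    step = step * 47
    p = p % 47
    if size != 29 and 29 != step:
        p = 3 // p
    return size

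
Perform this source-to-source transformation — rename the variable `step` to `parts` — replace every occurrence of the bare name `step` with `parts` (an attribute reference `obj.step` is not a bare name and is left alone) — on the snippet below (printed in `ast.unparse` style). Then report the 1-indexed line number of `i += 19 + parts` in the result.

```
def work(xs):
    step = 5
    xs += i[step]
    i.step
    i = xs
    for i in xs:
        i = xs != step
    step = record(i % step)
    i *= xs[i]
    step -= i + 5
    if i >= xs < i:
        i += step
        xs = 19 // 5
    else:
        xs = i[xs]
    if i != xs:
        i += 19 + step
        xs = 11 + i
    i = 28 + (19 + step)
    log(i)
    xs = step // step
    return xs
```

Transformed code:
def work(xs):
    parts = 5
    xs += i[parts]
    i.step
    i = xs
    for i in xs:
        i = xs != parts
    parts = record(i % parts)
    i *= xs[i]
    parts -= i + 5
    if i >= xs < i:
        i += parts
        xs = 19 // 5
    else:
        xs = i[xs]
    if i != xs:
        i += 19 + parts
        xs = 11 + i
    i = 28 + (19 + parts)
    log(i)
    xs = parts // parts
    return xs

17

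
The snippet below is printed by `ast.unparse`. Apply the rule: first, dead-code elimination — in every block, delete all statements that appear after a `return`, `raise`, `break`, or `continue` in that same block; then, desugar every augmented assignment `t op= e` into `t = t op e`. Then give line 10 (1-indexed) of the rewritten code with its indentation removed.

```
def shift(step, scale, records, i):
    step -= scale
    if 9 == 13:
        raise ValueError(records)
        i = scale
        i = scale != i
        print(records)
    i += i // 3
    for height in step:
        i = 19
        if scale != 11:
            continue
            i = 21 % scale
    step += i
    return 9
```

step = step + i

Transformed code:
def shift(step, scale, records, i):
    step = step - scale
    if 9 == 13:
        raise ValueError(records)
    i = i + i // 3
    for height in step:
        i = 19
        if scale != 11:
            continue
    step = step + i
    return 9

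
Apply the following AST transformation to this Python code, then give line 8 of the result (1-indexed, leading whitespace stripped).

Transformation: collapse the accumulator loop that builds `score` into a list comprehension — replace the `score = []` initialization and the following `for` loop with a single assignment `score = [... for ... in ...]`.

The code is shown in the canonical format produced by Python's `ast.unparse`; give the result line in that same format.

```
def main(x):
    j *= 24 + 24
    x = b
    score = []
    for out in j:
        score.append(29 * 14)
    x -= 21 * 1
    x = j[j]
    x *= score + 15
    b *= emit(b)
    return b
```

b *= emit(b)

Transformed code:
def main(x):
    j *= 24 + 24
    x = b
    score = [29 * 14 for out in j]
    x -= 21 * 1
    x = j[j]
    x *= score + 15
    b *= emit(b)
    return b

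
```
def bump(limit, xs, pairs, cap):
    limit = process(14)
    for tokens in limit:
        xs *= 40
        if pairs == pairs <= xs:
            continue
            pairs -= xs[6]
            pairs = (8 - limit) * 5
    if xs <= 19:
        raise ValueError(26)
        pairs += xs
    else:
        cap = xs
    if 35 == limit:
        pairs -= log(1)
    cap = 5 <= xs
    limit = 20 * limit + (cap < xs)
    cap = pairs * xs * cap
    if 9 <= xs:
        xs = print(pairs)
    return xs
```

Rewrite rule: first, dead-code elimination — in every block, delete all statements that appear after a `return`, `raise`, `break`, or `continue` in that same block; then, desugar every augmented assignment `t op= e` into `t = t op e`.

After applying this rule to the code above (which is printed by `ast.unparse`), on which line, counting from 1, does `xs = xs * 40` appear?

4

Transformed code:
def bump(limit, xs, pairs, cap):
    limit = process(14)
    for tokens in limit:
        xs = xs * 40
        if pairs == pairs <= xs:
            continue
    if xs <= 19:
        raise ValueError(26)
    else:
        cap = xs
    if 35 == limit:
        pairs = pairs - log(1)
    cap = 5 <= xs
    limit = 20 * limit + (cap < xs)
    cap = pairs * xs * cap
    if 9 <= xs:
        xs = print(pairs)
    return xs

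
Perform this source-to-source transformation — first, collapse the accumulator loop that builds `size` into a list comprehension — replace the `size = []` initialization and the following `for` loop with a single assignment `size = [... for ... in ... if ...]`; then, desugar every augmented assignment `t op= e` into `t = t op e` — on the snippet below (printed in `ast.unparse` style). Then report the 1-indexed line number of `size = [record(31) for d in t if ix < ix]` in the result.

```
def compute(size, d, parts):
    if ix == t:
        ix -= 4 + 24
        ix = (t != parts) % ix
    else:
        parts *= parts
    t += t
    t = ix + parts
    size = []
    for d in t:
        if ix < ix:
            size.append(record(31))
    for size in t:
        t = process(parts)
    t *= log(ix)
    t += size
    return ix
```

Transformed code:
def compute(size, d, parts):
    if ix == t:
        ix = ix - (4 + 24)
        ix = (t != parts) % ix
    else:
        parts = parts * parts
    t = t + t
    t = ix + parts
    size = [record(31) for d in t if ix < ix]
    for size in t:
        t = process(parts)
    t = t * log(ix)
    t = t + size
    return ix

9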